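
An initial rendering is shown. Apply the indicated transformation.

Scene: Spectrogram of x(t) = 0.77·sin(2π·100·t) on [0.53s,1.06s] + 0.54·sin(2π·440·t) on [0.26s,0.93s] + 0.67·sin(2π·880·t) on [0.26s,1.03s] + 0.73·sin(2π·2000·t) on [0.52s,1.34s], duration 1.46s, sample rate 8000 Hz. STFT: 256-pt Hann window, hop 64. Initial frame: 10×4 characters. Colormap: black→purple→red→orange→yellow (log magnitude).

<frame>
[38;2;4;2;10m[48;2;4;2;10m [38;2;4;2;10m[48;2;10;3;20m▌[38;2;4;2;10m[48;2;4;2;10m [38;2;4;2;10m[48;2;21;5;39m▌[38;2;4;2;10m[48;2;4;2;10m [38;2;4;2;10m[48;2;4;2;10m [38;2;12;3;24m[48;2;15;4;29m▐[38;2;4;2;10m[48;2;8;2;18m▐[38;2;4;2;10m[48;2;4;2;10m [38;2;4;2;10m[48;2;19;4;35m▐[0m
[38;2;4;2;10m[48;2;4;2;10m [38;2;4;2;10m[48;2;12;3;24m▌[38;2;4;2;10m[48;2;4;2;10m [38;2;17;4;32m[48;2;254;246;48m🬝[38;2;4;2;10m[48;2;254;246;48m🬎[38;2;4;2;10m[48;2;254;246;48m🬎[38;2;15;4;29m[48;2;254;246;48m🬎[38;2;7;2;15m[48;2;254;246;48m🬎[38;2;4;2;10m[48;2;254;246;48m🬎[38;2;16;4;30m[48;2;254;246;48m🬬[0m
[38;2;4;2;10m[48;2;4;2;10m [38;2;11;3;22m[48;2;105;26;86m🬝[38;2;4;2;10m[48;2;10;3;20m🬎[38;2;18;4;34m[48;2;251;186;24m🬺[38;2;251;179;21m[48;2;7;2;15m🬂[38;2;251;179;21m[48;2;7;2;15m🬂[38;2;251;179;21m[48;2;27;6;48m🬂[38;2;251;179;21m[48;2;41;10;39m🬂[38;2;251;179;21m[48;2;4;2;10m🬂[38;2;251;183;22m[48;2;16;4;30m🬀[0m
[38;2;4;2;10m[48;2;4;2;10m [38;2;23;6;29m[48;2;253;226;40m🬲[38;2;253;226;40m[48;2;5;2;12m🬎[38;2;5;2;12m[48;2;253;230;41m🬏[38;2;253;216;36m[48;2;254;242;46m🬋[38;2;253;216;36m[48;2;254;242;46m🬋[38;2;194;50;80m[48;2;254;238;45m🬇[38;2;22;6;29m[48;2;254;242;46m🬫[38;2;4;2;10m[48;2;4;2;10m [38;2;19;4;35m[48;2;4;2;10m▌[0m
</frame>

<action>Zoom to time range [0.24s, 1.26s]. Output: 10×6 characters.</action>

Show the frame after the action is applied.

<frame>
[38;2;10;3;20m[48;2;4;2;10m▌[38;2;4;2;10m[48;2;4;2;10m [38;2;4;2;10m[48;2;20;5;36m▌[38;2;4;2;10m[48;2;4;2;10m [38;2;4;2;10m[48;2;4;2;10m [38;2;4;2;10m[48;2;4;2;10m [38;2;4;2;10m[48;2;15;4;29m▌[38;2;4;2;10m[48;2;8;2;17m▌[38;2;5;2;12m[48;2;4;2;10m▌[38;2;4;2;10m[48;2;4;2;10m [0m
[38;2;4;2;10m[48;2;10;3;21m▐[38;2;4;2;10m[48;2;4;2;10m [38;2;4;2;10m[48;2;26;6;47m▌[38;2;4;2;10m[48;2;4;2;10m [38;2;4;2;10m[48;2;4;2;10m [38;2;4;2;10m[48;2;4;2;10m [38;2;4;2;10m[48;2;16;4;30m▌[38;2;4;2;10m[48;2;9;3;19m▌[38;2;4;2;10m[48;2;5;2;13m▐[38;2;4;2;10m[48;2;4;2;10m [0m
[38;2;4;2;10m[48;2;13;3;25m▐[38;2;4;2;10m[48;2;4;2;10m [38;2;23;6;37m[48;2;254;246;48m🬝[38;2;4;2;10m[48;2;254;246;48m🬎[38;2;4;2;10m[48;2;254;246;48m🬎[38;2;4;2;10m[48;2;254;246;48m🬎[38;2;10;3;21m[48;2;254;246;48m🬎[38;2;7;2;17m[48;2;254;246;48m🬎[38;2;5;2;12m[48;2;254;246;48m🬎[38;2;4;2;10m[48;2;254;246;48m🬎[0m
[38;2;4;2;10m[48;2;21;5;39m▐[38;2;4;2;10m[48;2;4;2;10m [38;2;23;6;37m[48;2;251;186;24m🬺[38;2;251;179;21m[48;2;4;2;10m🬂[38;2;251;179;21m[48;2;4;2;10m🬂[38;2;251;179;21m[48;2;4;2;10m🬂[38;2;251;179;21m[48;2;14;4;27m🬂[38;2;251;179;21m[48;2;15;4;29m🬂[38;2;251;179;21m[48;2;8;2;17m🬂[38;2;251;179;21m[48;2;4;2;10m🬂[0m
[38;2;24;6;44m[48;2;253;213;35m🬂[38;2;4;2;11m[48;2;253;213;35m🬂[38;2;17;4;32m[48;2;253;213;35m🬂[38;2;4;2;11m[48;2;253;213;35m🬂[38;2;4;2;11m[48;2;253;213;35m🬂[38;2;4;2;11m[48;2;253;213;35m🬂[38;2;16;4;32m[48;2;253;215;35m🬂[38;2;27;6;48m[48;2;253;213;35m🬂[38;2;8;3;18m[48;2;60;14;89m🬨[38;2;4;2;10m[48;2;4;2;10m [0m
[38;2;251;189;24m[48;2;25;6;45m🬎[38;2;251;188;24m[48;2;4;2;10m🬎[38;2;4;2;10m[48;2;252;197;28m🬏[38;2;250;161;13m[48;2;253;232;42m🬂[38;2;250;161;13m[48;2;253;232;42m🬂[38;2;250;161;13m[48;2;253;232;42m🬂[38;2;250;163;14m[48;2;253;232;42m🬂[38;2;34;8;49m[48;2;254;249;49m🬎[38;2;19;5;34m[48;2;254;249;49m🬬[38;2;4;2;10m[48;2;4;2;10m [0m
</frame>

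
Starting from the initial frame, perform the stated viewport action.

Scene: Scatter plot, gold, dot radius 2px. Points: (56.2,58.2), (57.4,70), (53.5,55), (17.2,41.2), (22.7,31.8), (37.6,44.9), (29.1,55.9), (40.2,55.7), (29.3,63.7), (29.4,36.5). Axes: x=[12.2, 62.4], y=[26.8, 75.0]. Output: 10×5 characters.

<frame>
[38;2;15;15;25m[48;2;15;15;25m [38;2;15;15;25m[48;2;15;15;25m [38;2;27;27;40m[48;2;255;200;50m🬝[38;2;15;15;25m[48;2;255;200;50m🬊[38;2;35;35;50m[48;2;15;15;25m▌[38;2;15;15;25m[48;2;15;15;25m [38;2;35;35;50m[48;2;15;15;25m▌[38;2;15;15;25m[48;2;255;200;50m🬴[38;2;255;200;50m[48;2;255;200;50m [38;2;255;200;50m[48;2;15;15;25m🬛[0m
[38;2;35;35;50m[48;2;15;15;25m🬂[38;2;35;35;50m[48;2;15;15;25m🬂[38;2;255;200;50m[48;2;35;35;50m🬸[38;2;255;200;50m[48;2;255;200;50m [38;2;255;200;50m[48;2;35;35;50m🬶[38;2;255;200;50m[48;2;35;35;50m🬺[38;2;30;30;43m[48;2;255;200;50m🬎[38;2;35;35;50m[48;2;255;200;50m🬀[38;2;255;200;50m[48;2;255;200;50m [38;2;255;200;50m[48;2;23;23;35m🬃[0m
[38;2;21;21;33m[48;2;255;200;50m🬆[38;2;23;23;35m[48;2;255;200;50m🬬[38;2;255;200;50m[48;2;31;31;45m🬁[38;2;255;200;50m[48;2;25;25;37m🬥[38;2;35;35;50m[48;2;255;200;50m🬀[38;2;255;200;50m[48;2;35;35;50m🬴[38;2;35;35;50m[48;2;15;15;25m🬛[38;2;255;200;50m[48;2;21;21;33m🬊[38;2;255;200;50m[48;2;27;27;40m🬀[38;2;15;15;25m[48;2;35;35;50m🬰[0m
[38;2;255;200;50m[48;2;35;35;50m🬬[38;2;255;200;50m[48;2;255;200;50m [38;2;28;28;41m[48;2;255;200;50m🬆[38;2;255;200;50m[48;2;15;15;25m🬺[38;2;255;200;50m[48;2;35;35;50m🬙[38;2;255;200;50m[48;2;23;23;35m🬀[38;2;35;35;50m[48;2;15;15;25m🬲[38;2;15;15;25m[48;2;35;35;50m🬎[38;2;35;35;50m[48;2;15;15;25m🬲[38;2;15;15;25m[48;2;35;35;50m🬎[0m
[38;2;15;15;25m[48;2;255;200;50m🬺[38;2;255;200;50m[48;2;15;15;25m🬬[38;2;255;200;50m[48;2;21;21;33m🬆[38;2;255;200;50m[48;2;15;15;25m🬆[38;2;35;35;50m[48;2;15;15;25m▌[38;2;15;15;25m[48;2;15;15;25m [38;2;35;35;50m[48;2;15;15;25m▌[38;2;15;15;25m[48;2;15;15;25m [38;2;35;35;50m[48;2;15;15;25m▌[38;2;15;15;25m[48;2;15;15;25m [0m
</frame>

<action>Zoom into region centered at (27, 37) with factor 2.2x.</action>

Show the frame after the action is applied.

<frame>
[38;2;15;15;25m[48;2;255;200;50m🬝[38;2;15;15;25m[48;2;15;15;25m [38;2;35;35;50m[48;2;15;15;25m▌[38;2;15;15;25m[48;2;15;15;25m [38;2;35;35;50m[48;2;15;15;25m▌[38;2;15;15;25m[48;2;15;15;25m [38;2;35;35;50m[48;2;15;15;25m▌[38;2;15;15;25m[48;2;15;15;25m [38;2;35;35;50m[48;2;255;200;50m🬐[38;2;255;200;50m[48;2;255;200;50m [0m
[38;2;255;200;50m[48;2;255;200;50m [38;2;255;200;50m[48;2;25;25;37m🬛[38;2;35;35;50m[48;2;15;15;25m🬕[38;2;35;35;50m[48;2;15;15;25m🬂[38;2;35;35;50m[48;2;15;15;25m🬕[38;2;23;23;35m[48;2;255;200;50m🬝[38;2;35;35;50m[48;2;15;15;25m🬕[38;2;35;35;50m[48;2;15;15;25m🬂[38;2;35;35;50m[48;2;15;15;25m🬕[38;2;255;200;50m[48;2;19;19;30m🬀[0m
[38;2;23;23;35m[48;2;255;200;50m🬺[38;2;15;15;25m[48;2;35;35;50m🬰[38;2;31;31;45m[48;2;255;200;50m🬝[38;2;15;15;25m[48;2;35;35;50m🬰[38;2;27;27;40m[48;2;255;200;50m🬴[38;2;255;200;50m[48;2;255;200;50m [38;2;255;200;50m[48;2;15;15;25m🬛[38;2;15;15;25m[48;2;35;35;50m🬰[38;2;35;35;50m[48;2;15;15;25m🬛[38;2;15;15;25m[48;2;35;35;50m🬰[0m
[38;2;15;15;25m[48;2;35;35;50m🬎[38;2;23;23;35m[48;2;255;200;50m🬴[38;2;255;200;50m[48;2;255;200;50m [38;2;255;200;50m[48;2;25;25;37m🬛[38;2;35;35;50m[48;2;15;15;25m🬲[38;2;23;23;35m[48;2;255;200;50m🬺[38;2;35;35;50m[48;2;15;15;25m🬲[38;2;15;15;25m[48;2;35;35;50m🬎[38;2;35;35;50m[48;2;15;15;25m🬲[38;2;15;15;25m[48;2;35;35;50m🬎[0m
[38;2;15;15;25m[48;2;15;15;25m [38;2;15;15;25m[48;2;15;15;25m [38;2;255;200;50m[48;2;27;27;40m🬁[38;2;15;15;25m[48;2;15;15;25m [38;2;35;35;50m[48;2;15;15;25m▌[38;2;15;15;25m[48;2;15;15;25m [38;2;35;35;50m[48;2;15;15;25m▌[38;2;15;15;25m[48;2;15;15;25m [38;2;35;35;50m[48;2;15;15;25m▌[38;2;15;15;25m[48;2;15;15;25m [0m
</frame>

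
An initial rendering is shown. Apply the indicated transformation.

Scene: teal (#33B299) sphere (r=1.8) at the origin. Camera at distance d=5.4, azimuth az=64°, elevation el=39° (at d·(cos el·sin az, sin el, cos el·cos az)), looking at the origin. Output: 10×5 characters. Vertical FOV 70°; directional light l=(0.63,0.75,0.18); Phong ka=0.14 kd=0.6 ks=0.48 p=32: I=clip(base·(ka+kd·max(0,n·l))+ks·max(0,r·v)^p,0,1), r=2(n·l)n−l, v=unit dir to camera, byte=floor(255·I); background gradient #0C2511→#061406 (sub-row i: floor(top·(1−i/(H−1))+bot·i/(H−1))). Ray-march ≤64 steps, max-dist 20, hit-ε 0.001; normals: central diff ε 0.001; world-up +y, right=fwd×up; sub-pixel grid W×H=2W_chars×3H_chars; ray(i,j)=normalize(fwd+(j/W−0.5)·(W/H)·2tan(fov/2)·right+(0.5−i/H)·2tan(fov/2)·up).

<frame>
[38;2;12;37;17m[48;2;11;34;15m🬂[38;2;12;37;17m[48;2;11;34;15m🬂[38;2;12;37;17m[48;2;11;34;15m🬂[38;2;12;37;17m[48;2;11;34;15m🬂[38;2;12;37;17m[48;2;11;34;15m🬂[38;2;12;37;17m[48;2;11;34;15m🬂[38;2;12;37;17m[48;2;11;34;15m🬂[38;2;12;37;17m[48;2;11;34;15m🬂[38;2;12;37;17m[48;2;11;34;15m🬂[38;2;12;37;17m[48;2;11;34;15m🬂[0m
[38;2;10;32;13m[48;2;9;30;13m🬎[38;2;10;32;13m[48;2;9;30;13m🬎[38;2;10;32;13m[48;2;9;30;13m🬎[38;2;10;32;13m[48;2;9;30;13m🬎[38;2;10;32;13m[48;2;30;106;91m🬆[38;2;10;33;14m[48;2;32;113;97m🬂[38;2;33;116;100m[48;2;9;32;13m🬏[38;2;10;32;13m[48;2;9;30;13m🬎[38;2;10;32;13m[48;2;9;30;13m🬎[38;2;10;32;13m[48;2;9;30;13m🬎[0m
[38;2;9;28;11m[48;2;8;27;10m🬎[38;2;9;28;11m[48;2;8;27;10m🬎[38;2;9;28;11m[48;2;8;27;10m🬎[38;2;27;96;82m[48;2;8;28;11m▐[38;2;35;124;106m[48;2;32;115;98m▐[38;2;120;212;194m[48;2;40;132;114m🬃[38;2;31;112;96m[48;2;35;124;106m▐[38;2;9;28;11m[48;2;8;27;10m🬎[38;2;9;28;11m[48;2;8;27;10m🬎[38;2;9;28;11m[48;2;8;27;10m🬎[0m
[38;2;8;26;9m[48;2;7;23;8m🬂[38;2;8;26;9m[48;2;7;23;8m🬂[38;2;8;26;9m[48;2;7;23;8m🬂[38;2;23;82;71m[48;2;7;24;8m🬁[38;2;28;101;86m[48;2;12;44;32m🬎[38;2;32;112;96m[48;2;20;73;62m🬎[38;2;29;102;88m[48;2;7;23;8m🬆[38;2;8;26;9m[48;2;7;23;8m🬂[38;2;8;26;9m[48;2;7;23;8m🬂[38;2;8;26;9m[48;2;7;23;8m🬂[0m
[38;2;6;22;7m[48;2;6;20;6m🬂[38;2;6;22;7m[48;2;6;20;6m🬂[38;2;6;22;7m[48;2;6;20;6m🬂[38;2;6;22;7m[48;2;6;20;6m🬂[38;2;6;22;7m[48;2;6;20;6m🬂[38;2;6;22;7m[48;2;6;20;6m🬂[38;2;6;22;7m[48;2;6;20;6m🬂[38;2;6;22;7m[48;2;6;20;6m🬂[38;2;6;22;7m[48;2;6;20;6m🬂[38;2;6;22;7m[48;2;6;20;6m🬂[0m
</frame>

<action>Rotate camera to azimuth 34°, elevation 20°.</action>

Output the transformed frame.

<frame>
[38;2;12;37;17m[48;2;11;34;15m🬂[38;2;12;37;17m[48;2;11;34;15m🬂[38;2;12;37;17m[48;2;11;34;15m🬂[38;2;12;37;17m[48;2;11;34;15m🬂[38;2;12;37;17m[48;2;11;34;15m🬂[38;2;12;37;17m[48;2;11;34;15m🬂[38;2;12;37;17m[48;2;11;34;15m🬂[38;2;12;37;17m[48;2;11;34;15m🬂[38;2;12;37;17m[48;2;11;34;15m🬂[38;2;12;37;17m[48;2;11;34;15m🬂[0m
[38;2;10;32;13m[48;2;9;30;13m🬎[38;2;10;32;13m[48;2;9;30;13m🬎[38;2;10;32;13m[48;2;9;30;13m🬎[38;2;10;32;13m[48;2;9;30;13m🬎[38;2;10;32;13m[48;2;28;101;87m🬆[38;2;10;33;14m[48;2;34;122;105m🬂[38;2;37;131;112m[48;2;9;32;13m🬏[38;2;10;32;13m[48;2;9;30;13m🬎[38;2;10;32;13m[48;2;9;30;13m🬎[38;2;10;32;13m[48;2;9;30;13m🬎[0m
[38;2;9;28;11m[48;2;8;27;10m🬎[38;2;9;28;11m[48;2;8;27;10m🬎[38;2;9;28;11m[48;2;8;27;10m🬎[38;2;17;60;52m[48;2;8;28;11m▐[38;2;28;97;84m[48;2;22;81;69m🬊[38;2;114;202;184m[48;2;34;111;96m🬁[38;2;35;122;105m[48;2;30;107;92m🬎[38;2;9;28;11m[48;2;8;27;10m🬎[38;2;9;28;11m[48;2;8;27;10m🬎[38;2;9;28;11m[48;2;8;27;10m🬎[0m
[38;2;8;26;9m[48;2;7;23;8m🬂[38;2;8;26;9m[48;2;7;23;8m🬂[38;2;8;26;9m[48;2;7;23;8m🬂[38;2;8;31;26m[48;2;7;24;8m🬁[38;2;17;60;52m[48;2;7;26;19m🬊[38;2;21;76;65m[48;2;8;31;27m🬎[38;2;23;84;72m[48;2;7;23;8m🬆[38;2;8;26;9m[48;2;7;23;8m🬂[38;2;8;26;9m[48;2;7;23;8m🬂[38;2;8;26;9m[48;2;7;23;8m🬂[0m
[38;2;6;22;7m[48;2;6;20;6m🬂[38;2;6;22;7m[48;2;6;20;6m🬂[38;2;6;22;7m[48;2;6;20;6m🬂[38;2;6;22;7m[48;2;6;20;6m🬂[38;2;6;22;7m[48;2;6;20;6m🬂[38;2;6;22;7m[48;2;6;20;6m🬂[38;2;6;22;7m[48;2;6;20;6m🬂[38;2;6;22;7m[48;2;6;20;6m🬂[38;2;6;22;7m[48;2;6;20;6m🬂[38;2;6;22;7m[48;2;6;20;6m🬂[0m
</frame>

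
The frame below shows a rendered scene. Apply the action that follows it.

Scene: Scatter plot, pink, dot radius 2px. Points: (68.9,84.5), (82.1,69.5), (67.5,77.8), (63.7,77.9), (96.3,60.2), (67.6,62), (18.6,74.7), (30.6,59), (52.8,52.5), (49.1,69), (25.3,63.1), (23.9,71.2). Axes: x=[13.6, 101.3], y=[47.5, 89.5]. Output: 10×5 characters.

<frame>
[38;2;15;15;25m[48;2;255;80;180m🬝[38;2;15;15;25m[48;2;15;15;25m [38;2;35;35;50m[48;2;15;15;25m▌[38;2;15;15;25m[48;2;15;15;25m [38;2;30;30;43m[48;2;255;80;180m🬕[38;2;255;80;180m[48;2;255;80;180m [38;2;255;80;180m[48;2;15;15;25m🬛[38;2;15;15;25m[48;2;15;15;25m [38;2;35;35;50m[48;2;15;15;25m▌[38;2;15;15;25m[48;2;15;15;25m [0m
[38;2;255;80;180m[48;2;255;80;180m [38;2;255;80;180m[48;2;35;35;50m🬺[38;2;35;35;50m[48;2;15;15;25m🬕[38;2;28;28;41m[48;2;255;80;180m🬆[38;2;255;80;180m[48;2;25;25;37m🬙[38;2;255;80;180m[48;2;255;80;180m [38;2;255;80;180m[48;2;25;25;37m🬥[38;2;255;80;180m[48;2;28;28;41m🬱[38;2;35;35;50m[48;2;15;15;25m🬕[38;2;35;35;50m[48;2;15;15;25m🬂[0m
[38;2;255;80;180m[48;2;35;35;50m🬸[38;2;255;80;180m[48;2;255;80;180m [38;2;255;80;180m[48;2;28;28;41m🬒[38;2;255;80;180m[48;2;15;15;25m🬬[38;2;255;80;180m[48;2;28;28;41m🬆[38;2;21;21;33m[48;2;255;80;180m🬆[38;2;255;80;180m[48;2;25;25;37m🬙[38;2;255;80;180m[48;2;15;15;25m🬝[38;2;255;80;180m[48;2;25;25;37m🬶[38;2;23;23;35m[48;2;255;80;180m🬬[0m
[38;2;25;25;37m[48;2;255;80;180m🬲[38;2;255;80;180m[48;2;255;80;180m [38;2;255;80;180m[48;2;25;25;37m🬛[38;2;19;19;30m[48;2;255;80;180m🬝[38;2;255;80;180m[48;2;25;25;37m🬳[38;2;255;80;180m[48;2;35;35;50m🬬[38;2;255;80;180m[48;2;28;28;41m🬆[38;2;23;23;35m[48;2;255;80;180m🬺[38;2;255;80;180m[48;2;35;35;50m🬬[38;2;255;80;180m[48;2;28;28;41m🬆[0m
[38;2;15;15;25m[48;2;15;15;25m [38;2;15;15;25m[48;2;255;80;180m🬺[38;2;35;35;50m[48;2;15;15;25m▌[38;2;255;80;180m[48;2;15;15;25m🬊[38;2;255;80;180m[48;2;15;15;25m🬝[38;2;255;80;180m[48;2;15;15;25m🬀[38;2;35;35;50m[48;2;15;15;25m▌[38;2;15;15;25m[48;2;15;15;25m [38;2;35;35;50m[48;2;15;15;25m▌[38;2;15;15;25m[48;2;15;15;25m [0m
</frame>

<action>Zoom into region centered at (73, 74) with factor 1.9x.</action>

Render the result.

<frame>
[38;2;15;15;25m[48;2;15;15;25m [38;2;15;15;25m[48;2;15;15;25m [38;2;255;80;180m[48;2;30;30;43m🬠[38;2;255;80;180m[48;2;15;15;25m🬬[38;2;255;80;180m[48;2;21;21;33m🬆[38;2;15;15;25m[48;2;15;15;25m [38;2;35;35;50m[48;2;15;15;25m▌[38;2;15;15;25m[48;2;15;15;25m [38;2;35;35;50m[48;2;15;15;25m▌[38;2;15;15;25m[48;2;15;15;25m [0m
[38;2;35;35;50m[48;2;15;15;25m🬂[38;2;23;23;35m[48;2;255;80;180m🬴[38;2;255;80;180m[48;2;255;80;180m [38;2;255;80;180m[48;2;255;80;180m [38;2;255;80;180m[48;2;25;25;37m🬛[38;2;35;35;50m[48;2;15;15;25m🬂[38;2;35;35;50m[48;2;15;15;25m🬕[38;2;35;35;50m[48;2;15;15;25m🬂[38;2;35;35;50m[48;2;15;15;25m🬕[38;2;35;35;50m[48;2;15;15;25m🬂[0m
[38;2;23;23;35m[48;2;255;80;180m🬬[38;2;15;15;25m[48;2;35;35;50m🬰[38;2;255;80;180m[48;2;31;31;45m🬁[38;2;23;23;35m[48;2;255;80;180m🬺[38;2;35;35;50m[48;2;15;15;25m🬛[38;2;15;15;25m[48;2;35;35;50m🬰[38;2;28;28;41m[48;2;255;80;180m🬆[38;2;23;23;35m[48;2;255;80;180m🬬[38;2;35;35;50m[48;2;15;15;25m🬛[38;2;15;15;25m[48;2;35;35;50m🬰[0m
[38;2;255;80;180m[48;2;255;80;180m [38;2;23;23;35m[48;2;255;80;180m🬸[38;2;35;35;50m[48;2;15;15;25m🬲[38;2;15;15;25m[48;2;35;35;50m🬎[38;2;35;35;50m[48;2;15;15;25m🬲[38;2;23;23;35m[48;2;255;80;180m🬺[38;2;255;80;180m[48;2;35;35;50m🬬[38;2;255;80;180m[48;2;28;28;41m🬆[38;2;35;35;50m[48;2;15;15;25m🬲[38;2;15;15;25m[48;2;35;35;50m🬎[0m
[38;2;255;80;180m[48;2;15;15;25m🬀[38;2;15;15;25m[48;2;15;15;25m [38;2;27;27;40m[48;2;255;80;180m🬝[38;2;15;15;25m[48;2;255;80;180m🬀[38;2;21;21;33m[48;2;255;80;180m🬊[38;2;15;15;25m[48;2;15;15;25m [38;2;35;35;50m[48;2;15;15;25m▌[38;2;15;15;25m[48;2;15;15;25m [38;2;35;35;50m[48;2;15;15;25m▌[38;2;15;15;25m[48;2;15;15;25m [0m
</frame>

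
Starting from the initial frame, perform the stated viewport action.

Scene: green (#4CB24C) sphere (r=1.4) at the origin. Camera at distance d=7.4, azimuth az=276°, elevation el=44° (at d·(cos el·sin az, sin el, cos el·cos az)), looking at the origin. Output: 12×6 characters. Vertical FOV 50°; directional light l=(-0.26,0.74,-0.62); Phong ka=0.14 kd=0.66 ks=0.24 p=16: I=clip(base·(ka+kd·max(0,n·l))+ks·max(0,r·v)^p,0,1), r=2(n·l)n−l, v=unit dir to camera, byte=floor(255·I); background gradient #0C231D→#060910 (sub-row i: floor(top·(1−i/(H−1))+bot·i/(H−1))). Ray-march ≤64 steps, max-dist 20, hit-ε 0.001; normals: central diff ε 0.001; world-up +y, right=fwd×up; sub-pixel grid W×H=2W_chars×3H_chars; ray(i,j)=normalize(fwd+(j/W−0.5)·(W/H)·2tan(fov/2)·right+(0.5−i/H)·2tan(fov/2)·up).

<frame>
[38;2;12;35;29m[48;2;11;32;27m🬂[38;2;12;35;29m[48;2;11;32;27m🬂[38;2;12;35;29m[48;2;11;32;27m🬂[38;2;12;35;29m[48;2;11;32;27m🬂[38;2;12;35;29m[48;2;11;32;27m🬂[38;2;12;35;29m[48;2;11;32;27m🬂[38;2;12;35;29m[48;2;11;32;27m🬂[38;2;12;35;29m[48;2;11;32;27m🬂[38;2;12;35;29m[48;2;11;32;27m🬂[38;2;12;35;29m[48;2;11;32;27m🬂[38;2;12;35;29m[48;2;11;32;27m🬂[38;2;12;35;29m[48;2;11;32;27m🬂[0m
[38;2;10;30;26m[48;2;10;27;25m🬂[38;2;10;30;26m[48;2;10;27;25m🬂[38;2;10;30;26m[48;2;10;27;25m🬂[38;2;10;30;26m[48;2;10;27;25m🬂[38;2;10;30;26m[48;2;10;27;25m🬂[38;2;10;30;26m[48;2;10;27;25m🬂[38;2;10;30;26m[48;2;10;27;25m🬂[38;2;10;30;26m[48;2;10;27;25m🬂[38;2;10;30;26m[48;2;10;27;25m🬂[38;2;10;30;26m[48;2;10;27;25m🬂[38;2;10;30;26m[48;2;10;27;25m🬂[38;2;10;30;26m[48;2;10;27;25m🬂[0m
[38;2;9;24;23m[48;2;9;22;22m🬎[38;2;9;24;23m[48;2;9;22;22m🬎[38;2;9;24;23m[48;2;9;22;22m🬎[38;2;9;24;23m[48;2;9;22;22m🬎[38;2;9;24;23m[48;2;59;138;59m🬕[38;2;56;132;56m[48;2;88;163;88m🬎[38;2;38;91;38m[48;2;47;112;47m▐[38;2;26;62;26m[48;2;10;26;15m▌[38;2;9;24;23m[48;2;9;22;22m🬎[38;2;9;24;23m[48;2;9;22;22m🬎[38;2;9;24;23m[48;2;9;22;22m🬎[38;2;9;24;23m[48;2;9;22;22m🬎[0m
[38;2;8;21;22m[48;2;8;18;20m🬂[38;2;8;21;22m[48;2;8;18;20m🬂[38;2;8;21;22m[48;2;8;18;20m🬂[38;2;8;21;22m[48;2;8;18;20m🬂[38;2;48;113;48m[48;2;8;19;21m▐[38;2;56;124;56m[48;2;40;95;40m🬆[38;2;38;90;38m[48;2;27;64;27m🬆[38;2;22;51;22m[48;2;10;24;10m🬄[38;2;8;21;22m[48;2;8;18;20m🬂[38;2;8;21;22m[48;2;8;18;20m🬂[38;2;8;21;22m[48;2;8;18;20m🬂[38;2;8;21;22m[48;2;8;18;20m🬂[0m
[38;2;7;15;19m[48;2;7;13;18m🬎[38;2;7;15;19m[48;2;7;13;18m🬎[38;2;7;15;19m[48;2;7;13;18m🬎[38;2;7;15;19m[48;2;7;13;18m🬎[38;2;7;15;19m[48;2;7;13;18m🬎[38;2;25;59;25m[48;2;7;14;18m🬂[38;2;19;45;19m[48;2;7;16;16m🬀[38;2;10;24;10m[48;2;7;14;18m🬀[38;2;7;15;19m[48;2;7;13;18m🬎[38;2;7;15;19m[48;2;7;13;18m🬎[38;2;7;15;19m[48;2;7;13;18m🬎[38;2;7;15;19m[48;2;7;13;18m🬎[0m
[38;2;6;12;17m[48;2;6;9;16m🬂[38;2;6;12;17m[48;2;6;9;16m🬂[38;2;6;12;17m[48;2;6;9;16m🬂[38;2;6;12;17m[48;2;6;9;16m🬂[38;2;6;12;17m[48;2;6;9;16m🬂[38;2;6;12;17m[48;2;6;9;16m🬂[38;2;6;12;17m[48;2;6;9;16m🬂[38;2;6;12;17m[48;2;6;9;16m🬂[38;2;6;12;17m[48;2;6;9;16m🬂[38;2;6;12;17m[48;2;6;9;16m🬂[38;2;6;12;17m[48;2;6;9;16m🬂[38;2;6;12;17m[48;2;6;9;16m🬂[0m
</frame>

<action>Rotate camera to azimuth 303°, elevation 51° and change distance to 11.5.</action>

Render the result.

<frame>
[38;2;12;35;29m[48;2;11;32;27m🬂[38;2;12;35;29m[48;2;11;32;27m🬂[38;2;12;35;29m[48;2;11;32;27m🬂[38;2;12;35;29m[48;2;11;32;27m🬂[38;2;12;35;29m[48;2;11;32;27m🬂[38;2;12;35;29m[48;2;11;32;27m🬂[38;2;12;35;29m[48;2;11;32;27m🬂[38;2;12;35;29m[48;2;11;32;27m🬂[38;2;12;35;29m[48;2;11;32;27m🬂[38;2;12;35;29m[48;2;11;32;27m🬂[38;2;12;35;29m[48;2;11;32;27m🬂[38;2;12;35;29m[48;2;11;32;27m🬂[0m
[38;2;10;30;26m[48;2;10;27;25m🬂[38;2;10;30;26m[48;2;10;27;25m🬂[38;2;10;30;26m[48;2;10;27;25m🬂[38;2;10;30;26m[48;2;10;27;25m🬂[38;2;10;30;26m[48;2;10;27;25m🬂[38;2;10;30;26m[48;2;10;27;25m🬂[38;2;10;30;26m[48;2;10;27;25m🬂[38;2;10;30;26m[48;2;10;27;25m🬂[38;2;10;30;26m[48;2;10;27;25m🬂[38;2;10;30;26m[48;2;10;27;25m🬂[38;2;10;30;26m[48;2;10;27;25m🬂[38;2;10;30;26m[48;2;10;27;25m🬂[0m
[38;2;9;24;23m[48;2;9;22;22m🬎[38;2;9;24;23m[48;2;9;22;22m🬎[38;2;9;24;23m[48;2;9;22;22m🬎[38;2;9;24;23m[48;2;9;22;22m🬎[38;2;9;24;23m[48;2;9;22;22m🬎[38;2;9;24;23m[48;2;72;149;72m🬆[38;2;15;39;25m[48;2;41;95;41m🬡[38;2;9;24;23m[48;2;10;24;10m🬬[38;2;9;24;23m[48;2;9;22;22m🬎[38;2;9;24;23m[48;2;9;22;22m🬎[38;2;9;24;23m[48;2;9;22;22m🬎[38;2;9;24;23m[48;2;9;22;22m🬎[0m
[38;2;8;21;22m[48;2;8;18;20m🬂[38;2;8;21;22m[48;2;8;18;20m🬂[38;2;8;21;22m[48;2;8;18;20m🬂[38;2;8;21;22m[48;2;8;18;20m🬂[38;2;8;21;22m[48;2;8;18;20m🬂[38;2;42;99;42m[48;2;10;23;16m🬎[38;2;29;68;29m[48;2;12;30;12m🬄[38;2;10;24;10m[48;2;8;19;20m🬄[38;2;8;21;22m[48;2;8;18;20m🬂[38;2;8;21;22m[48;2;8;18;20m🬂[38;2;8;21;22m[48;2;8;18;20m🬂[38;2;8;21;22m[48;2;8;18;20m🬂[0m
[38;2;7;15;19m[48;2;7;13;18m🬎[38;2;7;15;19m[48;2;7;13;18m🬎[38;2;7;15;19m[48;2;7;13;18m🬎[38;2;7;15;19m[48;2;7;13;18m🬎[38;2;7;15;19m[48;2;7;13;18m🬎[38;2;7;15;19m[48;2;7;13;18m🬎[38;2;7;15;19m[48;2;7;13;18m🬎[38;2;7;15;19m[48;2;7;13;18m🬎[38;2;7;15;19m[48;2;7;13;18m🬎[38;2;7;15;19m[48;2;7;13;18m🬎[38;2;7;15;19m[48;2;7;13;18m🬎[38;2;7;15;19m[48;2;7;13;18m🬎[0m
[38;2;6;12;17m[48;2;6;9;16m🬂[38;2;6;12;17m[48;2;6;9;16m🬂[38;2;6;12;17m[48;2;6;9;16m🬂[38;2;6;12;17m[48;2;6;9;16m🬂[38;2;6;12;17m[48;2;6;9;16m🬂[38;2;6;12;17m[48;2;6;9;16m🬂[38;2;6;12;17m[48;2;6;9;16m🬂[38;2;6;12;17m[48;2;6;9;16m🬂[38;2;6;12;17m[48;2;6;9;16m🬂[38;2;6;12;17m[48;2;6;9;16m🬂[38;2;6;12;17m[48;2;6;9;16m🬂[38;2;6;12;17m[48;2;6;9;16m🬂[0m
</frame>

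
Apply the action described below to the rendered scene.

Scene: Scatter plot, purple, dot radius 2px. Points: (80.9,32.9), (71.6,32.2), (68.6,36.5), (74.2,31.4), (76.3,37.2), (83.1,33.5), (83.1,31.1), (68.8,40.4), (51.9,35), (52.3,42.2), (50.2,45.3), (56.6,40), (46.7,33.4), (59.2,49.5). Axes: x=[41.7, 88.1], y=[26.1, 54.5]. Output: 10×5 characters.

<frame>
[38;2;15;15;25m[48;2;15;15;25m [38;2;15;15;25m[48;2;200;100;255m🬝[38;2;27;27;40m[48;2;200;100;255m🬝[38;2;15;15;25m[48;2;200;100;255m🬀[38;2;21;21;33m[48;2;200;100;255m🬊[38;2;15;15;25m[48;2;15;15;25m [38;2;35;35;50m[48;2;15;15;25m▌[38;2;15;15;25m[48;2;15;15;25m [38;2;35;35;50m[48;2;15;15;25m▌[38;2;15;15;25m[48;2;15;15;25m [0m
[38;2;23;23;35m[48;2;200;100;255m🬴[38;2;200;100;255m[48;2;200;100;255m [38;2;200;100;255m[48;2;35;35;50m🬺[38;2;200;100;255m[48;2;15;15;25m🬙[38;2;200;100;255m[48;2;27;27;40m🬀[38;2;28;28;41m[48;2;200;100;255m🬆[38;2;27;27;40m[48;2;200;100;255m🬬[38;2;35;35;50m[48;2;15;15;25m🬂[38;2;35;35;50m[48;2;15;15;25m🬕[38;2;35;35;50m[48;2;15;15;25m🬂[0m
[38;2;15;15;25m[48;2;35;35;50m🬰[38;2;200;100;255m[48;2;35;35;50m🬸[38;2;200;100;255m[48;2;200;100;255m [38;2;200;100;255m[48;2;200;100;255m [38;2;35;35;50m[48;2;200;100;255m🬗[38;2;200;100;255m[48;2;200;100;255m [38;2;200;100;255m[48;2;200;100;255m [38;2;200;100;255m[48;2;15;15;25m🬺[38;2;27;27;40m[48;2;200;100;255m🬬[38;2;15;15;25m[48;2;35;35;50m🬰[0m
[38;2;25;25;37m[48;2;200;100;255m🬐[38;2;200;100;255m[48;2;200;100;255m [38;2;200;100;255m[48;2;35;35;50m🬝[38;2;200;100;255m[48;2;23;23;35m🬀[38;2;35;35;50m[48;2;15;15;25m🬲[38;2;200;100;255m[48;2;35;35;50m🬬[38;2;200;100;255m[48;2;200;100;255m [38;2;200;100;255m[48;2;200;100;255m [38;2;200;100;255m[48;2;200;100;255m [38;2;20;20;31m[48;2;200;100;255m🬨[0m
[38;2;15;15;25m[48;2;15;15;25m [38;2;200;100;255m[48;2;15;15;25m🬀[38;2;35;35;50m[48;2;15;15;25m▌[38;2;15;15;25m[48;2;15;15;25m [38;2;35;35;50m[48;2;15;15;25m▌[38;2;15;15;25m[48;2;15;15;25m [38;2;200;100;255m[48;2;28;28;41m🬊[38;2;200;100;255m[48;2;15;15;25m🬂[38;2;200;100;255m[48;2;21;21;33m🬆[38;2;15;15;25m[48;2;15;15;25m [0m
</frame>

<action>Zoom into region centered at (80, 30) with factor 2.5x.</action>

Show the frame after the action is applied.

<frame>
[38;2;15;15;25m[48;2;200;100;255m🬬[38;2;15;15;25m[48;2;15;15;25m [38;2;35;35;50m[48;2;15;15;25m▌[38;2;15;15;25m[48;2;15;15;25m [38;2;27;27;40m[48;2;200;100;255m🬝[38;2;15;15;25m[48;2;200;100;255m🬂[38;2;200;100;255m[48;2;15;15;25m🬺[38;2;15;15;25m[48;2;200;100;255m🬬[38;2;35;35;50m[48;2;15;15;25m▌[38;2;15;15;25m[48;2;15;15;25m [0m
[38;2;200;100;255m[48;2;200;100;255m [38;2;35;35;50m[48;2;200;100;255m🬀[38;2;200;100;255m[48;2;28;28;41m🬱[38;2;35;35;50m[48;2;15;15;25m🬂[38;2;200;100;255m[48;2;28;28;41m🬊[38;2;200;100;255m[48;2;200;100;255m [38;2;200;100;255m[48;2;200;100;255m [38;2;23;23;35m[48;2;200;100;255m🬬[38;2;35;35;50m[48;2;15;15;25m🬕[38;2;35;35;50m[48;2;15;15;25m🬂[0m
[38;2;200;100;255m[48;2;23;23;35m🬀[38;2;200;100;255m[48;2;21;21;33m🬊[38;2;200;100;255m[48;2;27;27;40m🬀[38;2;15;15;25m[48;2;35;35;50m🬰[38;2;35;35;50m[48;2;15;15;25m🬛[38;2;23;23;35m[48;2;200;100;255m🬺[38;2;200;100;255m[48;2;28;28;41m🬆[38;2;15;15;25m[48;2;35;35;50m🬰[38;2;35;35;50m[48;2;15;15;25m🬛[38;2;15;15;25m[48;2;35;35;50m🬰[0m
[38;2;15;15;25m[48;2;35;35;50m🬎[38;2;15;15;25m[48;2;35;35;50m🬎[38;2;35;35;50m[48;2;15;15;25m🬲[38;2;15;15;25m[48;2;35;35;50m🬎[38;2;35;35;50m[48;2;15;15;25m🬲[38;2;15;15;25m[48;2;35;35;50m🬎[38;2;35;35;50m[48;2;15;15;25m🬲[38;2;15;15;25m[48;2;35;35;50m🬎[38;2;35;35;50m[48;2;15;15;25m🬲[38;2;15;15;25m[48;2;35;35;50m🬎[0m
[38;2;15;15;25m[48;2;15;15;25m [38;2;15;15;25m[48;2;15;15;25m [38;2;35;35;50m[48;2;15;15;25m▌[38;2;15;15;25m[48;2;15;15;25m [38;2;35;35;50m[48;2;15;15;25m▌[38;2;15;15;25m[48;2;15;15;25m [38;2;35;35;50m[48;2;15;15;25m▌[38;2;15;15;25m[48;2;15;15;25m [38;2;35;35;50m[48;2;15;15;25m▌[38;2;15;15;25m[48;2;15;15;25m [0m
</frame>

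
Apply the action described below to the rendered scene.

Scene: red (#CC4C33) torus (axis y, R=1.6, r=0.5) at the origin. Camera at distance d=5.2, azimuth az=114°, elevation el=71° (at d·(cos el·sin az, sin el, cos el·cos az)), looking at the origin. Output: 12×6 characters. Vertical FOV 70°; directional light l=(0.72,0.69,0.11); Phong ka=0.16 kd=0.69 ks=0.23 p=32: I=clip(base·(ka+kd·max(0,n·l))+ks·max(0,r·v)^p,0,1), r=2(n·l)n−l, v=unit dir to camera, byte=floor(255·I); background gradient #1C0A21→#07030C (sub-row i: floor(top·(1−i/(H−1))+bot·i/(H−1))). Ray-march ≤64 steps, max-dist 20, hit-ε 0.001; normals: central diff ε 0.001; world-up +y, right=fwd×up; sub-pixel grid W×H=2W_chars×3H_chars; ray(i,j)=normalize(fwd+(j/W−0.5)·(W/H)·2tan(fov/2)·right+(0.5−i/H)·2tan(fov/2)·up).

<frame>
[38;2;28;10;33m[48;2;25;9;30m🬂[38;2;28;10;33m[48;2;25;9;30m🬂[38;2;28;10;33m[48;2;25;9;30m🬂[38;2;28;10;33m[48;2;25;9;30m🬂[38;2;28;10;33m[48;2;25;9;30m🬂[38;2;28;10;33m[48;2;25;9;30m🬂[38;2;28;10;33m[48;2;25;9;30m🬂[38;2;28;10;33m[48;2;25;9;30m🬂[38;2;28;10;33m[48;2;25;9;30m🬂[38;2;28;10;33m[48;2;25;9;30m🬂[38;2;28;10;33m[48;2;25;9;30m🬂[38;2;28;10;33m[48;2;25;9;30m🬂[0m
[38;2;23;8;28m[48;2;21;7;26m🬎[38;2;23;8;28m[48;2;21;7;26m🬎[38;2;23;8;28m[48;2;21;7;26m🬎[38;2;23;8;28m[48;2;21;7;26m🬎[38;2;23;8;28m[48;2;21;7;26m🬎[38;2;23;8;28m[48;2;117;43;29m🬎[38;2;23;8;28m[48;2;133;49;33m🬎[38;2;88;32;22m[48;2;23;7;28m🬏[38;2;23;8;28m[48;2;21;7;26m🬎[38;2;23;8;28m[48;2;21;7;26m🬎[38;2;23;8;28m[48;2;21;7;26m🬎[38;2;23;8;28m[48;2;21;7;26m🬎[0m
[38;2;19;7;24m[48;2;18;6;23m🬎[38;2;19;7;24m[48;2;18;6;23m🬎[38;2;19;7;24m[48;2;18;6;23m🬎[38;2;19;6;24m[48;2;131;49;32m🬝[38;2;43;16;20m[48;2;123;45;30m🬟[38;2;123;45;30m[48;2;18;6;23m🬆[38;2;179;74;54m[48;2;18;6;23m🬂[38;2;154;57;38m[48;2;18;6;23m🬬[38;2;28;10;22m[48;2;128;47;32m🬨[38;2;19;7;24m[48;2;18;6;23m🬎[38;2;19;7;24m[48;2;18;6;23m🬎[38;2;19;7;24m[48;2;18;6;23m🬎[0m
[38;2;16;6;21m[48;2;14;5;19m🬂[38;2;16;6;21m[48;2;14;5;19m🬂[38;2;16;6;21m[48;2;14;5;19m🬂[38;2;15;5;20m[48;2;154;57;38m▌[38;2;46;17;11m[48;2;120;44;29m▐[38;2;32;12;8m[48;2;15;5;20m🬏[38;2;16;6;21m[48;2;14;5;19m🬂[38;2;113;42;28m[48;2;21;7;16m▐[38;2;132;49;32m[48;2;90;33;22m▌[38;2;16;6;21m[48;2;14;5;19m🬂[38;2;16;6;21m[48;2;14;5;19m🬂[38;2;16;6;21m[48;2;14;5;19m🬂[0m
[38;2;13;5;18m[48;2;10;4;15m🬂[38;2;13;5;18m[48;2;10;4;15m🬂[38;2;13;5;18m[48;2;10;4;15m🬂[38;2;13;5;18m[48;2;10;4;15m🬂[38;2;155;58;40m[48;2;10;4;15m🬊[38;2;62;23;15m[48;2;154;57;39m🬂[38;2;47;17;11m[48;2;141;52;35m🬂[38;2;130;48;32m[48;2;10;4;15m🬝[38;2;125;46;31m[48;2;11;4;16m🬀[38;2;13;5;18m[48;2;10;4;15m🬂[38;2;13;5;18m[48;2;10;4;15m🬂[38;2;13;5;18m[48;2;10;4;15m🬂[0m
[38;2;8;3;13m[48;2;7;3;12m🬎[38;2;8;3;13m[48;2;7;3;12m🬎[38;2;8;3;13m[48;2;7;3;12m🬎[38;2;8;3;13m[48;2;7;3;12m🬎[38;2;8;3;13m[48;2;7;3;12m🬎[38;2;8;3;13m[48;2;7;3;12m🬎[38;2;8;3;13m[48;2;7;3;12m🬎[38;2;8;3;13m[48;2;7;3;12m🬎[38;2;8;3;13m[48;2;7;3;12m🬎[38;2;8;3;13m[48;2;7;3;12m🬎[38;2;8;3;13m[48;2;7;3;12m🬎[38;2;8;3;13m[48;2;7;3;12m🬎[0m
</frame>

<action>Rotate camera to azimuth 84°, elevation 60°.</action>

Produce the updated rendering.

<frame>
[38;2;28;10;33m[48;2;25;9;30m🬂[38;2;28;10;33m[48;2;25;9;30m🬂[38;2;28;10;33m[48;2;25;9;30m🬂[38;2;28;10;33m[48;2;25;9;30m🬂[38;2;28;10;33m[48;2;25;9;30m🬂[38;2;28;10;33m[48;2;25;9;30m🬂[38;2;28;10;33m[48;2;25;9;30m🬂[38;2;28;10;33m[48;2;25;9;30m🬂[38;2;28;10;33m[48;2;25;9;30m🬂[38;2;28;10;33m[48;2;25;9;30m🬂[38;2;28;10;33m[48;2;25;9;30m🬂[38;2;28;10;33m[48;2;25;9;30m🬂[0m
[38;2;23;8;28m[48;2;21;7;26m🬎[38;2;23;8;28m[48;2;21;7;26m🬎[38;2;23;8;28m[48;2;21;7;26m🬎[38;2;23;8;28m[48;2;21;7;26m🬎[38;2;23;8;28m[48;2;21;7;26m🬎[38;2;23;7;28m[48;2;55;20;13m🬝[38;2;29;10;25m[48;2;90;33;22m🬬[38;2;23;8;28m[48;2;21;7;26m🬎[38;2;23;8;28m[48;2;21;7;26m🬎[38;2;23;8;28m[48;2;21;7;26m🬎[38;2;23;8;28m[48;2;21;7;26m🬎[38;2;23;8;28m[48;2;21;7;26m🬎[0m
[38;2;19;7;24m[48;2;18;6;23m🬎[38;2;19;7;24m[48;2;18;6;23m🬎[38;2;19;7;24m[48;2;18;6;23m🬎[38;2;19;6;24m[48;2;87;32;21m🬝[38;2;20;7;25m[48;2;121;45;30m🬀[38;2;146;54;36m[48;2;18;6;23m🬎[38;2;197;89;69m[48;2;70;25;26m🬂[38;2;133;49;32m[48;2;18;6;23m🬬[38;2;19;7;24m[48;2;109;40;26m🬊[38;2;19;7;24m[48;2;18;6;23m🬎[38;2;19;7;24m[48;2;18;6;23m🬎[38;2;19;7;24m[48;2;18;6;23m🬎[0m
[38;2;16;6;21m[48;2;14;5;19m🬂[38;2;16;6;21m[48;2;14;5;19m🬂[38;2;16;6;21m[48;2;14;5;19m🬂[38;2;15;5;20m[48;2;132;49;32m▌[38;2;61;22;14m[48;2;120;44;30m🬉[38;2;32;12;8m[48;2;15;5;20m🬏[38;2;16;6;21m[48;2;14;5;19m🬂[38;2;21;7;16m[48;2;79;29;19m▌[38;2;122;45;30m[48;2;133;49;32m🬆[38;2;16;6;21m[48;2;14;5;19m🬂[38;2;16;6;21m[48;2;14;5;19m🬂[38;2;16;6;21m[48;2;14;5;19m🬂[0m
[38;2;13;5;18m[48;2;10;4;15m🬂[38;2;13;5;18m[48;2;10;4;15m🬂[38;2;13;5;18m[48;2;10;4;15m🬂[38;2;13;5;18m[48;2;10;4;15m🬂[38;2;148;55;36m[48;2;10;4;15m🬎[38;2;99;36;24m[48;2;162;60;41m🬂[38;2;78;28;19m[48;2;160;59;39m🬂[38;2;147;54;36m[48;2;10;4;15m🬝[38;2;137;51;34m[48;2;11;4;16m🬄[38;2;13;5;18m[48;2;10;4;15m🬂[38;2;13;5;18m[48;2;10;4;15m🬂[38;2;13;5;18m[48;2;10;4;15m🬂[0m
[38;2;8;3;13m[48;2;7;3;12m🬎[38;2;8;3;13m[48;2;7;3;12m🬎[38;2;8;3;13m[48;2;7;3;12m🬎[38;2;8;3;13m[48;2;7;3;12m🬎[38;2;8;3;13m[48;2;7;3;12m🬎[38;2;8;3;13m[48;2;7;3;12m🬎[38;2;8;3;13m[48;2;7;3;12m🬎[38;2;8;3;13m[48;2;7;3;12m🬎[38;2;8;3;13m[48;2;7;3;12m🬎[38;2;8;3;13m[48;2;7;3;12m🬎[38;2;8;3;13m[48;2;7;3;12m🬎[38;2;8;3;13m[48;2;7;3;12m🬎[0m
</frame>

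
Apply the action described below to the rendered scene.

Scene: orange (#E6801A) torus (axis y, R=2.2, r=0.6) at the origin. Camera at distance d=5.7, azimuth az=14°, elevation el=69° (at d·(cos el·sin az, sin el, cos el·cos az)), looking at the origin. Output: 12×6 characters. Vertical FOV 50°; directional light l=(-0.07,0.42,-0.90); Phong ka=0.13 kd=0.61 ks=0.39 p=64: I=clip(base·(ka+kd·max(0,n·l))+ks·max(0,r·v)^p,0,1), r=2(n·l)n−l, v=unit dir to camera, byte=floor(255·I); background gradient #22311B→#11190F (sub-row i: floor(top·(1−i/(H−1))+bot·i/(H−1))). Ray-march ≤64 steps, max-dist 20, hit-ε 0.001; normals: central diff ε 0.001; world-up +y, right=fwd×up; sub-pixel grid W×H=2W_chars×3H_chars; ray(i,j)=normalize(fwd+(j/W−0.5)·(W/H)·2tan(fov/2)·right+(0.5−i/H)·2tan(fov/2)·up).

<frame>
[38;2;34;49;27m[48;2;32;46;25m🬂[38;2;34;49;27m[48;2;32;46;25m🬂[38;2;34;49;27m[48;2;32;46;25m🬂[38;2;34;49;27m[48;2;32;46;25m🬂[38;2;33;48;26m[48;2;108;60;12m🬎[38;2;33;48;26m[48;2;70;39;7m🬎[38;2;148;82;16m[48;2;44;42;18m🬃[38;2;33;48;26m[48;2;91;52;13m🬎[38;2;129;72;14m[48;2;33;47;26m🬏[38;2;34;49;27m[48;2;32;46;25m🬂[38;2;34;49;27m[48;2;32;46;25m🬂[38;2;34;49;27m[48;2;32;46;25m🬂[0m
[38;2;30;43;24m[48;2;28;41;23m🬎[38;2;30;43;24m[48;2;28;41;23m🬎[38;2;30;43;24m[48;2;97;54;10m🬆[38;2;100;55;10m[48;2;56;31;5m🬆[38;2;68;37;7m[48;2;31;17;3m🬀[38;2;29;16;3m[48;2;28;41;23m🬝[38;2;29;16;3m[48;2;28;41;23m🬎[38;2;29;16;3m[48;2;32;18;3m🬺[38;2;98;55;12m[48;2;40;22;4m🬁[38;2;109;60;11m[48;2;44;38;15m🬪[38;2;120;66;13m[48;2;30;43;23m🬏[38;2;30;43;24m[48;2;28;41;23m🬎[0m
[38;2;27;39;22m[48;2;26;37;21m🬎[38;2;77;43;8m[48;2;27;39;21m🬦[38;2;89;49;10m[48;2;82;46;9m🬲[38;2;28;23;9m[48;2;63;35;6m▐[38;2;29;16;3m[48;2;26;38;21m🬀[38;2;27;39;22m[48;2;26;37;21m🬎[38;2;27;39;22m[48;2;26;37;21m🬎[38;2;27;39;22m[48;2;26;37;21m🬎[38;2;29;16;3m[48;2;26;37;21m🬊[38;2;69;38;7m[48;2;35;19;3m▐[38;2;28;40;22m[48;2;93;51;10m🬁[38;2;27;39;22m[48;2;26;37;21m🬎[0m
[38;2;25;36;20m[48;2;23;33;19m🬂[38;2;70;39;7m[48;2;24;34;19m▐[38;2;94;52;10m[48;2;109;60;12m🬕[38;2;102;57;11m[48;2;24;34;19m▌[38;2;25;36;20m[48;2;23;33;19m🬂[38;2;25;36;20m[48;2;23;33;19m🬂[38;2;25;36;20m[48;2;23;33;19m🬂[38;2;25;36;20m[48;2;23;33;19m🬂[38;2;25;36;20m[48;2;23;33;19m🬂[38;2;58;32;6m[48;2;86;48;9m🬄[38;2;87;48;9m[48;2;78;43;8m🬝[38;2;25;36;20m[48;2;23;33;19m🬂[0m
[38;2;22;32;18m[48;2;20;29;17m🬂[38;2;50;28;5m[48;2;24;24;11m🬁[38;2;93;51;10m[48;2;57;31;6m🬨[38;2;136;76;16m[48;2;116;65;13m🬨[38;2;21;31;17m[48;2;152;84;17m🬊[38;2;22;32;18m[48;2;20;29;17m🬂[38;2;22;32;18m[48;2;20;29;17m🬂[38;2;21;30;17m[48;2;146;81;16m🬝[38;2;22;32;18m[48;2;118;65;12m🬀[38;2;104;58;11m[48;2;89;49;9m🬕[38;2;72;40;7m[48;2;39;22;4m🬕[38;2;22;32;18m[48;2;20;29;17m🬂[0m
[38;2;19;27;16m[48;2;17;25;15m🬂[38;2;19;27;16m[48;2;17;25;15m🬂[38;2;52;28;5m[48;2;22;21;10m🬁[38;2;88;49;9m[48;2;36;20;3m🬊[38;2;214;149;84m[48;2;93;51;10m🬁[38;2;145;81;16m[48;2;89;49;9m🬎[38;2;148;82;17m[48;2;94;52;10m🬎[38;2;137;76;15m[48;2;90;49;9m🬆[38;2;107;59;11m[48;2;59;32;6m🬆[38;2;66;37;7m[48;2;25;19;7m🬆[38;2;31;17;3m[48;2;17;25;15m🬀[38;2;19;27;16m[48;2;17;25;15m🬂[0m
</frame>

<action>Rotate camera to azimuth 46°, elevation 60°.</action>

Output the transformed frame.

<frame>
[38;2;34;49;27m[48;2;32;46;25m🬂[38;2;34;49;27m[48;2;32;46;25m🬂[38;2;34;49;27m[48;2;32;46;25m🬂[38;2;34;49;27m[48;2;32;46;25m🬂[38;2;34;49;27m[48;2;32;46;25m🬂[38;2;33;48;26m[48;2;110;61;12m🬎[38;2;33;48;26m[48;2;109;61;12m🬎[38;2;134;74;15m[48;2;33;47;26m🬏[38;2;34;49;27m[48;2;32;46;25m🬂[38;2;34;49;27m[48;2;32;46;25m🬂[38;2;34;49;27m[48;2;32;46;25m🬂[38;2;34;49;27m[48;2;32;46;25m🬂[0m
[38;2;30;43;24m[48;2;28;41;23m🬎[38;2;30;43;24m[48;2;28;41;23m🬎[38;2;30;43;23m[48;2;81;45;9m🬝[38;2;31;44;24m[48;2;87;48;9m🬀[38;2;75;42;8m[48;2;40;22;4m🬕[38;2;55;30;6m[48;2;29;16;3m🬂[38;2;36;19;4m[48;2;29;16;3m🬂[38;2;64;35;7m[48;2;32;17;3m🬁[38;2;123;68;13m[48;2;37;20;4m🬂[38;2;37;40;19m[48;2;149;100;50m🬙[38;2;30;43;24m[48;2;28;41;23m🬎[38;2;30;43;24m[48;2;28;41;23m🬎[0m
[38;2;27;39;22m[48;2;26;37;21m🬎[38;2;27;39;21m[48;2;40;22;4m🬕[38;2;76;42;8m[48;2;106;59;11m🬄[38;2;113;63;12m[48;2;83;46;9m▌[38;2;39;21;4m[48;2;26;38;21m🬂[38;2;27;39;22m[48;2;26;37;21m🬎[38;2;27;39;22m[48;2;26;37;21m🬎[38;2;26;38;21m[48;2;29;16;3m🬺[38;2;29;16;3m[48;2;26;38;21m🬨[38;2;34;19;3m[48;2;70;38;7m🬺[38;2;123;71;19m[48;2;54;42;15m🬪[38;2;27;39;22m[48;2;26;37;21m🬎[0m
[38;2;25;36;20m[48;2;23;33;19m🬂[38;2;54;30;5m[48;2;24;34;19m▐[38;2;147;88;29m[48;2;100;55;10m▐[38;2;149;83;16m[48;2;24;34;19m▌[38;2;25;36;20m[48;2;23;33;19m🬂[38;2;25;36;20m[48;2;23;33;19m🬂[38;2;25;36;20m[48;2;23;33;19m🬂[38;2;25;36;20m[48;2;23;33;19m🬂[38;2;25;36;20m[48;2;23;33;19m🬂[38;2;36;20;3m[48;2;62;34;6m🬕[38;2;81;45;8m[48;2;102;57;11m▌[38;2;25;36;20m[48;2;23;33;19m🬂[0m
[38;2;22;32;18m[48;2;20;29;17m🬂[38;2;21;30;17m[48;2;30;16;3m▌[38;2;99;55;11m[48;2;53;29;5m🬊[38;2;158;88;18m[48;2;120;66;13m🬊[38;2;158;88;17m[48;2;21;31;17m🬱[38;2;22;32;18m[48;2;20;29;17m🬂[38;2;22;32;18m[48;2;20;29;17m🬂[38;2;21;30;17m[48;2;107;60;12m🬝[38;2;35;29;11m[48;2;88;48;9m🬂[38;2;72;40;8m[48;2;86;48;9m🬀[38;2;90;50;10m[48;2;79;44;8m🬎[38;2;22;32;18m[48;2;20;29;17m🬂[0m
[38;2;19;27;16m[48;2;17;25;15m🬂[38;2;19;27;16m[48;2;17;25;15m🬂[38;2;30;16;3m[48;2;17;25;15m🬬[38;2;82;45;8m[48;2;37;20;3m🬂[38;2;111;61;12m[48;2;57;31;6m🬊[38;2;120;66;13m[48;2;69;38;7m🬎[38;2;121;67;13m[48;2;84;46;9m🬆[38;2;107;59;12m[48;2;76;42;8m🬆[38;2;90;50;10m[48;2;63;35;7m🬆[38;2;72;40;7m[48;2;37;20;4m🬎[38;2;56;31;5m[48;2;17;25;15m🬄[38;2;19;27;16m[48;2;17;25;15m🬂[0m
</frame>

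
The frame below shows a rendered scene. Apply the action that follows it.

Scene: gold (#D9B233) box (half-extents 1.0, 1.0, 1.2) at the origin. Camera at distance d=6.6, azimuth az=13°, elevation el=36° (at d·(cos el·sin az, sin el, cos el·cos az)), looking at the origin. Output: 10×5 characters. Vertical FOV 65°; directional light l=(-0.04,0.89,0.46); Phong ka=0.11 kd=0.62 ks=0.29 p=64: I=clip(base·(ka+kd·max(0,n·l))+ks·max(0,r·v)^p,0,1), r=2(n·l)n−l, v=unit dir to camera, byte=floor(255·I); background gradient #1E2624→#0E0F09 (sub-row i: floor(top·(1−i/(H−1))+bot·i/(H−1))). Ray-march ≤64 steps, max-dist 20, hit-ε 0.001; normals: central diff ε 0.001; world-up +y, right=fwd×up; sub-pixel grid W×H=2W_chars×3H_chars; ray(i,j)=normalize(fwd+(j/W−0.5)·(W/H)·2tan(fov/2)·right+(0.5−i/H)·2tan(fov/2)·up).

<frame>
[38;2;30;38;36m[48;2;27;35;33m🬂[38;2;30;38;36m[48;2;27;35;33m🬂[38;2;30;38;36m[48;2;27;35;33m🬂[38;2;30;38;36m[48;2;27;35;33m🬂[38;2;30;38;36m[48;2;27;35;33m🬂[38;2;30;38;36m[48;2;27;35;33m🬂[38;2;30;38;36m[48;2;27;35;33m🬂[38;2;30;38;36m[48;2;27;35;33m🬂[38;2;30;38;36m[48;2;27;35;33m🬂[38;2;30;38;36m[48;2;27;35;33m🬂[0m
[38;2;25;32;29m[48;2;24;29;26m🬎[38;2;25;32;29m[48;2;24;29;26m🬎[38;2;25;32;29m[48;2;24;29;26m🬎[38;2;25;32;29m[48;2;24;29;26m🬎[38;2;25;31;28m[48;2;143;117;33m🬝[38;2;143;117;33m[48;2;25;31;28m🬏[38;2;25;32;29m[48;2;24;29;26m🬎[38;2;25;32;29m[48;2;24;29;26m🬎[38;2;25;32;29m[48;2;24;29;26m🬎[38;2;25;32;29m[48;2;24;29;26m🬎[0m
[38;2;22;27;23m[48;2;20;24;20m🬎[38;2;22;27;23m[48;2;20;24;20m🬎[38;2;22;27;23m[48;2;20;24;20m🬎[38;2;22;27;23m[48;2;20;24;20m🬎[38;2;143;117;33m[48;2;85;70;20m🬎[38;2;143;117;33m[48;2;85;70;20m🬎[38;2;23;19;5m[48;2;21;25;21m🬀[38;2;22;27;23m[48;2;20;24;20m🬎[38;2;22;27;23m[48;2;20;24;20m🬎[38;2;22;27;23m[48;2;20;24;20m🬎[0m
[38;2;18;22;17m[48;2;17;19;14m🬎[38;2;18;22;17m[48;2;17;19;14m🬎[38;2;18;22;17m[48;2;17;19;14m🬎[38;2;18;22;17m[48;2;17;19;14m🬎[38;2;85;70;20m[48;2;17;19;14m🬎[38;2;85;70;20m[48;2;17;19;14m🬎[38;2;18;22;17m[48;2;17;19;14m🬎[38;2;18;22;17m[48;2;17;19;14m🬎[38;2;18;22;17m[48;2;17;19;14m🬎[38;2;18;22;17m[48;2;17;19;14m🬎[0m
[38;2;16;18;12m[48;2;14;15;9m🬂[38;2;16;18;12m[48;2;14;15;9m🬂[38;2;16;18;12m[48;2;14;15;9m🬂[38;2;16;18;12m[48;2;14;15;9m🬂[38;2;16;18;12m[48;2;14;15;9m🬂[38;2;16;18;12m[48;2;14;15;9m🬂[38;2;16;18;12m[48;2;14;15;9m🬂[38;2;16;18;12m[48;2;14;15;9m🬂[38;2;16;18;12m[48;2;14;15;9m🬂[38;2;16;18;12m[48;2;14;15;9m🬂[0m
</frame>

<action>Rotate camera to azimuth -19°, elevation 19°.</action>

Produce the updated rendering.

<frame>
[38;2;30;38;36m[48;2;27;35;33m🬂[38;2;30;38;36m[48;2;27;35;33m🬂[38;2;30;38;36m[48;2;27;35;33m🬂[38;2;30;38;36m[48;2;27;35;33m🬂[38;2;30;38;36m[48;2;27;35;33m🬂[38;2;30;38;36m[48;2;27;35;33m🬂[38;2;30;38;36m[48;2;27;35;33m🬂[38;2;30;38;36m[48;2;27;35;33m🬂[38;2;30;38;36m[48;2;27;35;33m🬂[38;2;30;38;36m[48;2;27;35;33m🬂[0m
[38;2;25;32;29m[48;2;24;29;26m🬎[38;2;25;32;29m[48;2;24;29;26m🬎[38;2;25;32;29m[48;2;24;29;26m🬎[38;2;25;32;29m[48;2;24;29;26m🬎[38;2;25;32;29m[48;2;24;29;26m🬎[38;2;25;32;29m[48;2;24;29;26m🬎[38;2;25;32;29m[48;2;24;29;26m🬎[38;2;25;32;29m[48;2;24;29;26m🬎[38;2;25;32;29m[48;2;24;29;26m🬎[38;2;25;32;29m[48;2;24;29;26m🬎[0m
[38;2;22;27;23m[48;2;20;24;20m🬎[38;2;22;27;23m[48;2;20;24;20m🬎[38;2;22;27;23m[48;2;20;24;20m🬎[38;2;22;27;23m[48;2;20;24;20m🬎[38;2;51;41;11m[48;2;143;117;33m🬺[38;2;143;117;33m[48;2;85;70;20m🬂[38;2;104;85;24m[48;2;21;26;22m▌[38;2;22;27;23m[48;2;20;24;20m🬎[38;2;22;27;23m[48;2;20;24;20m🬎[38;2;22;27;23m[48;2;20;24;20m🬎[0m
[38;2;18;22;17m[48;2;17;19;14m🬎[38;2;18;22;17m[48;2;17;19;14m🬎[38;2;18;22;17m[48;2;17;19;14m🬎[38;2;18;22;17m[48;2;17;19;14m🬎[38;2;85;70;20m[48;2;17;20;15m🬉[38;2;85;70;20m[48;2;17;19;14m🬎[38;2;85;70;20m[48;2;17;20;15m🬀[38;2;18;22;17m[48;2;17;19;14m🬎[38;2;18;22;17m[48;2;17;19;14m🬎[38;2;18;22;17m[48;2;17;19;14m🬎[0m
[38;2;16;18;12m[48;2;14;15;9m🬂[38;2;16;18;12m[48;2;14;15;9m🬂[38;2;16;18;12m[48;2;14;15;9m🬂[38;2;16;18;12m[48;2;14;15;9m🬂[38;2;16;18;12m[48;2;14;15;9m🬂[38;2;16;18;12m[48;2;14;15;9m🬂[38;2;16;18;12m[48;2;14;15;9m🬂[38;2;16;18;12m[48;2;14;15;9m🬂[38;2;16;18;12m[48;2;14;15;9m🬂[38;2;16;18;12m[48;2;14;15;9m🬂[0m
</frame>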